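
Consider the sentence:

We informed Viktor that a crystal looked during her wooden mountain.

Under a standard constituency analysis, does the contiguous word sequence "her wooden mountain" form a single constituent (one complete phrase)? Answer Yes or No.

Yes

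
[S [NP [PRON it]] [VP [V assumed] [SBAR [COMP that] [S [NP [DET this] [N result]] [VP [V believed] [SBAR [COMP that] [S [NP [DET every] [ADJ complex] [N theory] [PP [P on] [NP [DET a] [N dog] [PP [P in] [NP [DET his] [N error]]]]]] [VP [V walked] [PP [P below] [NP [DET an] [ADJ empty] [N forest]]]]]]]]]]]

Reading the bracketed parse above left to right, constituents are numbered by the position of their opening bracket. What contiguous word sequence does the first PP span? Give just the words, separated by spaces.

on a dog in his error

Opening `[PP` markers occur at word positions 11, 14, 18; the first of these opens the constituent [PP on a dog in his error].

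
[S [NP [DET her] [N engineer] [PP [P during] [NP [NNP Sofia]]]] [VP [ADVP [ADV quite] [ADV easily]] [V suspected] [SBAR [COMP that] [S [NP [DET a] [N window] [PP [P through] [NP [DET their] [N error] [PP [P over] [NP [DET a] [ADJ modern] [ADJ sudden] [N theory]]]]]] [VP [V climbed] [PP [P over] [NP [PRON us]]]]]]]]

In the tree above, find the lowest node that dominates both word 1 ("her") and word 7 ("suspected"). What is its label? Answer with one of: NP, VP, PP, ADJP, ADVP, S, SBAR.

S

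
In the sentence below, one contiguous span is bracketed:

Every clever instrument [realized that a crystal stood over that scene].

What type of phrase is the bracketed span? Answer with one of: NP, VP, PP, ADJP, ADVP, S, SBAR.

The bracketed span "realized that a crystal stood over that scene" is headed by "realized", making it a verb phrase (VP).

VP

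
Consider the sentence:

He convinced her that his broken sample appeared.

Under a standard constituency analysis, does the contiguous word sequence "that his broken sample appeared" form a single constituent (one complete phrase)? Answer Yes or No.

These words form the whole subordinate clause headed by "that", so yes — one constituent.

Yes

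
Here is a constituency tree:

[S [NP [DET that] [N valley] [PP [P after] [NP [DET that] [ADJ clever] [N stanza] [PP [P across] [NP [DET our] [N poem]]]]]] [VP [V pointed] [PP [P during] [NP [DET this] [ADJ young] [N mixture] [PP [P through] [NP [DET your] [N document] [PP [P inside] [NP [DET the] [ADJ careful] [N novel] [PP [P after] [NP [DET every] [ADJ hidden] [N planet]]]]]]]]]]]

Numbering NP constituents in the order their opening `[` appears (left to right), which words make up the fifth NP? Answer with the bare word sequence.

your document inside the careful novel after every hidden planet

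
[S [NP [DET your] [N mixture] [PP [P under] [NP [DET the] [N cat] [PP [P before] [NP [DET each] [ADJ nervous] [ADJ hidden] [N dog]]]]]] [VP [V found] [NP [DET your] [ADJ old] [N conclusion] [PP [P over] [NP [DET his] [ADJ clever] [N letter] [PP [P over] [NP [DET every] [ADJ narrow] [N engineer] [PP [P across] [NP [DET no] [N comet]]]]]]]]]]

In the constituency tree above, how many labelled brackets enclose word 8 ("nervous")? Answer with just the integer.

Counting open brackets not yet closed at "nervous": [S [NP [PP [NP [PP [NP [ADJ = 7.

7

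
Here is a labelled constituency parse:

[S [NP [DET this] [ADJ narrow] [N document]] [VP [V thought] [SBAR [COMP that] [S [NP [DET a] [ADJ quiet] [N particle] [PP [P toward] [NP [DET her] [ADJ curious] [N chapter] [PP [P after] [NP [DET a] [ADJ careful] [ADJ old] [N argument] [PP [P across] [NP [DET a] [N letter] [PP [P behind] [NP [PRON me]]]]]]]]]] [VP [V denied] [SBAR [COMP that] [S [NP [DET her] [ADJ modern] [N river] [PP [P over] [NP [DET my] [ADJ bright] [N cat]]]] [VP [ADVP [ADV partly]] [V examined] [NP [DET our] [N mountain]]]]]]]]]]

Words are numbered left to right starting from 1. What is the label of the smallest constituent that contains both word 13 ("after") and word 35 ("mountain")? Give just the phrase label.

The smallest bracket enclosing both words is [S a quiet particle toward her curious chapter after a careful old argument across a letter behind me denied that her modern river over my bright cat partly examined our mountain], so the label is S.

S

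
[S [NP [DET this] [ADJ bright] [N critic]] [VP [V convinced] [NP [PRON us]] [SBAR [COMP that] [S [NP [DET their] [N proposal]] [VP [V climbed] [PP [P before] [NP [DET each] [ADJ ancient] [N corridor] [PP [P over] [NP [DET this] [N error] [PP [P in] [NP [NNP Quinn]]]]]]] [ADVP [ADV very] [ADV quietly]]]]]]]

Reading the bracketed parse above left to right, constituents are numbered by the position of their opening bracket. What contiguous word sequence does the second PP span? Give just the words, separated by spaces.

over this error in Quinn

The PP opening brackets appear, in order, over: "before each ancient corridor over this error in Quinn"; "over this error in Quinn"; "in Quinn". The second one spans "over this error in Quinn".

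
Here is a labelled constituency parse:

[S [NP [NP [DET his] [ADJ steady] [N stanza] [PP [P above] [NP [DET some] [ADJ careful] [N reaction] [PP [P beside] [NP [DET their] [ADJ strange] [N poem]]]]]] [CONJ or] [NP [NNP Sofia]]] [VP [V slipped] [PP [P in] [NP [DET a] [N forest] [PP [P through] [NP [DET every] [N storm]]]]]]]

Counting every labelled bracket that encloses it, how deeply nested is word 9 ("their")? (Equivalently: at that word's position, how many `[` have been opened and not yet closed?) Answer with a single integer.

8

Path from the root down to the word: S → NP → NP → PP → NP → PP → NP → DET. That is 8 enclosing brackets.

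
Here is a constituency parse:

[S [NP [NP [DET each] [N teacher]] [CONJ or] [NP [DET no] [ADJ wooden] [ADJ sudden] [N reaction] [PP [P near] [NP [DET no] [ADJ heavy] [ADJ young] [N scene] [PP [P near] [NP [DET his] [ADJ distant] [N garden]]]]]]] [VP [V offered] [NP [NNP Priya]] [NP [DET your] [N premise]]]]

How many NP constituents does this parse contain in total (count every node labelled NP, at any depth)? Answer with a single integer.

The NP constituents are: [NP each teacher or no wooden sudden reaction near no heavy young scene near his distant garden]; [NP each teacher]; [NP no wooden sudden reaction near no heavy young scene near his distant garden]; [NP no heavy young scene near his distant garden]; [NP his distant garden]; [NP Priya] …. Total: 7.

7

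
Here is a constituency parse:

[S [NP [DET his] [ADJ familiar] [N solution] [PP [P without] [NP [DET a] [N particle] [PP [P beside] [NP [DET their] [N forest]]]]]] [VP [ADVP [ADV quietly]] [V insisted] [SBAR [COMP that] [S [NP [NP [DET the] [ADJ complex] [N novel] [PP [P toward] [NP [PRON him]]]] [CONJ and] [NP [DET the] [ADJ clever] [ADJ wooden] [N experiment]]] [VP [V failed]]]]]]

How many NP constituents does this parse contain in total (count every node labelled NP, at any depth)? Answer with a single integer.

7

The NP constituents are: [NP his familiar solution without a particle beside their forest]; [NP a particle beside their forest]; [NP their forest]; [NP the complex novel toward him and the clever wooden experiment]; [NP the complex novel toward him]; [NP him] …. Total: 7.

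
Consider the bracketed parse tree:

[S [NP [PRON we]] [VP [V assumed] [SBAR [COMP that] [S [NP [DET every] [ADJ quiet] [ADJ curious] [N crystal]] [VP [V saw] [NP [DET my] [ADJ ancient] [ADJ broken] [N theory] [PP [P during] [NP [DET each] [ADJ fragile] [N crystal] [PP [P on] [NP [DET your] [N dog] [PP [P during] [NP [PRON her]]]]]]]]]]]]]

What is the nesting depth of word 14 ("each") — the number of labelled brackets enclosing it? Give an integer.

9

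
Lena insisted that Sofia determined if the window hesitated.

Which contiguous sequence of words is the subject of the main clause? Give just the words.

"Lena" is the NP that combines with the VP headed by "insisted" to form the main clause — the subject.

Lena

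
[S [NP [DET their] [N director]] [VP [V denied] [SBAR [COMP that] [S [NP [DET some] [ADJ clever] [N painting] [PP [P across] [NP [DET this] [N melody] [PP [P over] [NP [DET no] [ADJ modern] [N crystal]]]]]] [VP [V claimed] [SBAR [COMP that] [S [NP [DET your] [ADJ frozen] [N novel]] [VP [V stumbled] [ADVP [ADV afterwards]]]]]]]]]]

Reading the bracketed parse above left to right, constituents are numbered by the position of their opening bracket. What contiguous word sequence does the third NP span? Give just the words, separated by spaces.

this melody over no modern crystal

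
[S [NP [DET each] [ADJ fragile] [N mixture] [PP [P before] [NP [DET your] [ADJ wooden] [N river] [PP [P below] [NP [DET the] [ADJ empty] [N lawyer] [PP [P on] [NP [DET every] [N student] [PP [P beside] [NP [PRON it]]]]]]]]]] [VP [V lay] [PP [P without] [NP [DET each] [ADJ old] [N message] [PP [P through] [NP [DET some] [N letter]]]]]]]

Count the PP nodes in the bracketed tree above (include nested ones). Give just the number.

Scanning left to right, an opening `[PP` appears at word positions 4, 8, 12, 15, 18, 22 — 6 in total.

6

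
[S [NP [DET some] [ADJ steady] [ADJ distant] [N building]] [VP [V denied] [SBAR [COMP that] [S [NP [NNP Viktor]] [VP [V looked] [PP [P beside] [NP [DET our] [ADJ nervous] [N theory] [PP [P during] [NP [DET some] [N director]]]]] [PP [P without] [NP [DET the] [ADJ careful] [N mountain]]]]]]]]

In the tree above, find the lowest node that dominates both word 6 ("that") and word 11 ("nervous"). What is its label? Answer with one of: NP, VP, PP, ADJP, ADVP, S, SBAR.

Both words fall inside [SBAR that Viktor looked beside our nervous theory during some director without the careful mountain] (words 6–19), and no smaller constituent contains them both. Label: SBAR.

SBAR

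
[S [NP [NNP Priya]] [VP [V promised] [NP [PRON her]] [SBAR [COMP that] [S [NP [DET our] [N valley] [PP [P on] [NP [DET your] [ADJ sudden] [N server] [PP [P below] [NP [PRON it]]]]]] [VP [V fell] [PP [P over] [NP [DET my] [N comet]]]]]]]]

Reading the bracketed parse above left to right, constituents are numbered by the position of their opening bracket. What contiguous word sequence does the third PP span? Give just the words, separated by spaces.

In left-to-right order the PP constituents are "on your sudden server below it"; "below it"; "over my comet". Number 3 is "over my comet".

over my comet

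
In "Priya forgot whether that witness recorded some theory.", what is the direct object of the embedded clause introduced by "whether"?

"recorded" heads the VP of the embedded clause introduced by "whether", and "some theory" is its direct object.

some theory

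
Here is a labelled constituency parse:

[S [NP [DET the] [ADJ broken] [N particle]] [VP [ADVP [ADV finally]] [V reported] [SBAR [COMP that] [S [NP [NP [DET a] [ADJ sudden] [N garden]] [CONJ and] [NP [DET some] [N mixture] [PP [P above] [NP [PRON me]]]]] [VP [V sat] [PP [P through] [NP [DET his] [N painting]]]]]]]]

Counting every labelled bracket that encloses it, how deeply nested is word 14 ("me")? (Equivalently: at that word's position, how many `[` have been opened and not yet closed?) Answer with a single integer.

Path from the root down to the word: S → VP → SBAR → S → NP → NP → PP → NP → PRON. That is 9 enclosing brackets.

9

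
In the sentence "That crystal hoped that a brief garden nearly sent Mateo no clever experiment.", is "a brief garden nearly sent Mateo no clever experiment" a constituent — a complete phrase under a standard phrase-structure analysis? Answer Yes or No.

These words form the whole clause headed by "sent", so yes — one constituent.

Yes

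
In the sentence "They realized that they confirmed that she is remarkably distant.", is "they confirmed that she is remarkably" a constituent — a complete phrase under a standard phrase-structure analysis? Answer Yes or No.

The sequence begins inside the noun phrase "they" and ends inside the verb phrase "confirmed that she is remarkably distant"; it crosses a phrase boundary, so no single node in the tree spans exactly those words.

No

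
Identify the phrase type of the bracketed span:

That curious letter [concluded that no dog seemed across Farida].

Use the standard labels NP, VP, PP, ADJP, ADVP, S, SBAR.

VP

The bracketed span "concluded that no dog seemed across Farida" is headed by "concluded", making it a verb phrase (VP).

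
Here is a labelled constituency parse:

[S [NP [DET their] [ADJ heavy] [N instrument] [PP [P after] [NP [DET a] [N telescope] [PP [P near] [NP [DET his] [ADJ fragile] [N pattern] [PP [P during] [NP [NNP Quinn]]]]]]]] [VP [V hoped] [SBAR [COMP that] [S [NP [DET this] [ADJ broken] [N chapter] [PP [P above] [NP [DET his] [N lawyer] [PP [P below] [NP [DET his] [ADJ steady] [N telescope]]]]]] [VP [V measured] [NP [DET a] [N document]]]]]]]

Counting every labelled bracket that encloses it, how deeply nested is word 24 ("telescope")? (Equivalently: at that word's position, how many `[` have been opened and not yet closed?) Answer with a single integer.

The word sits inside N, which is inside NP, inside PP, inside NP, inside PP, inside NP, inside S, inside SBAR, inside VP, inside S — 10 brackets in all.

10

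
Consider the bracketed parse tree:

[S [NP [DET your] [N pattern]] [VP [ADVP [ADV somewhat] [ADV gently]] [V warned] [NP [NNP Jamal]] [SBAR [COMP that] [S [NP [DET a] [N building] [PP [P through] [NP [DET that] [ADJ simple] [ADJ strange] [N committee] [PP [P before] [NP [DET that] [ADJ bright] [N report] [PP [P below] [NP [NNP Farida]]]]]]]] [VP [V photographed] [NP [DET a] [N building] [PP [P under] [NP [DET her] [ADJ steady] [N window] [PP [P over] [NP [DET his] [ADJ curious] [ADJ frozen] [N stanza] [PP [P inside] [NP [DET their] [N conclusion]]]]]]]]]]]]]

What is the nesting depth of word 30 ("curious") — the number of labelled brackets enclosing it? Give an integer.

Path from the root down to the word: S → VP → SBAR → S → VP → NP → PP → NP → PP → NP → ADJ. That is 11 enclosing brackets.

11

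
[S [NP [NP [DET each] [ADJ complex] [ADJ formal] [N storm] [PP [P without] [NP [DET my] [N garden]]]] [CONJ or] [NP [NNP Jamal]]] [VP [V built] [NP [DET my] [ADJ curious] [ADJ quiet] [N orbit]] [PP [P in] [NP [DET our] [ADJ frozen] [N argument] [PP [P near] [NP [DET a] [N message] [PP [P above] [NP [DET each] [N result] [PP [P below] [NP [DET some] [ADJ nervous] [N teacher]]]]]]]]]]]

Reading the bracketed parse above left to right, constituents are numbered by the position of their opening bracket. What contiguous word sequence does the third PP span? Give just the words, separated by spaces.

near a message above each result below some nervous teacher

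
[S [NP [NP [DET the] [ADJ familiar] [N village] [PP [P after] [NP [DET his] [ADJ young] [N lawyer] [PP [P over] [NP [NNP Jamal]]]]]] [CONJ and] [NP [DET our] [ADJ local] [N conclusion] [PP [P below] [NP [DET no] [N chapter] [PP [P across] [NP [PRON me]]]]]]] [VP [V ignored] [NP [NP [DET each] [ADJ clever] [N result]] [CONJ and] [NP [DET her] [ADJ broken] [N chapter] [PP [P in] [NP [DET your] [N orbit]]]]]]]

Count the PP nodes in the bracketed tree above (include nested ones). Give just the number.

Scanning left to right, an opening `[PP` appears at word positions 4, 8, 14, 17, 27 — 5 in total.

5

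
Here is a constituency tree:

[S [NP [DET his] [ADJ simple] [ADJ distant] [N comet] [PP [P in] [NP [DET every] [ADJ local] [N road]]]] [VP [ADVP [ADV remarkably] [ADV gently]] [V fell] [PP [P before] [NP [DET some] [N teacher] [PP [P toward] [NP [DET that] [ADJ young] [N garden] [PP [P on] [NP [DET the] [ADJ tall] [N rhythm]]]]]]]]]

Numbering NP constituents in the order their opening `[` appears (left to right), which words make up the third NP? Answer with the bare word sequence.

some teacher toward that young garden on the tall rhythm

The NP opening brackets appear, in order, over: "his simple distant comet in every local road"; "every local road"; "some teacher toward that young garden on the tall rhythm"; "that young garden on the tall rhythm"; "the tall rhythm". The third one spans "some teacher toward that young garden on the tall rhythm".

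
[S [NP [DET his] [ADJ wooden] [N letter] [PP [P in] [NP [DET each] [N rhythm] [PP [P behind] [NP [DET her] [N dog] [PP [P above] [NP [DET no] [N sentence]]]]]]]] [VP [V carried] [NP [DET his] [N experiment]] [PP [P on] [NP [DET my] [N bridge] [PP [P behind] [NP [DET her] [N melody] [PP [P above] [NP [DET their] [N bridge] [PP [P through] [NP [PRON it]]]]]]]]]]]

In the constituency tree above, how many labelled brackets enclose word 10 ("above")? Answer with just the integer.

8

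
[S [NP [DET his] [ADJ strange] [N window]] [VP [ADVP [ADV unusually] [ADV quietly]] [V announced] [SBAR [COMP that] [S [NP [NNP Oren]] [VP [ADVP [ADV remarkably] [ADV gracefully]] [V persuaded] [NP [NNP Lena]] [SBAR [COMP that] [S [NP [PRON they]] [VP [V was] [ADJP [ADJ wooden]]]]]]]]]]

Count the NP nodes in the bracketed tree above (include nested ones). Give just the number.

4

Listing each NP by its span: [NP his strange window]; [NP Oren]; [NP Lena]; [NP they] — that makes 4.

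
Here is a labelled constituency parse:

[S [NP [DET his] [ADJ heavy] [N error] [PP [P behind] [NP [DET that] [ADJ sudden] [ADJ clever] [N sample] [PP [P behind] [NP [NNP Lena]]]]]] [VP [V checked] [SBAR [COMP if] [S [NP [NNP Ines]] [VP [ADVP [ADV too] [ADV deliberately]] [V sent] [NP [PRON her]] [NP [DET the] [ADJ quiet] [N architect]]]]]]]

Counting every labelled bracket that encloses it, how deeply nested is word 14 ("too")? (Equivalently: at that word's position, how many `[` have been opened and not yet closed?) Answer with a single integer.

7

Path from the root down to the word: S → VP → SBAR → S → VP → ADVP → ADV. That is 7 enclosing brackets.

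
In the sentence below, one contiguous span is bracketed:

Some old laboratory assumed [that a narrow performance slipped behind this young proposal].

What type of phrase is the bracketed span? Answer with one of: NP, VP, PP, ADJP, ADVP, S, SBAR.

The bracketed span "that a narrow performance slipped behind this young proposal" is headed by "that", making it a subordinate clause (SBAR).

SBAR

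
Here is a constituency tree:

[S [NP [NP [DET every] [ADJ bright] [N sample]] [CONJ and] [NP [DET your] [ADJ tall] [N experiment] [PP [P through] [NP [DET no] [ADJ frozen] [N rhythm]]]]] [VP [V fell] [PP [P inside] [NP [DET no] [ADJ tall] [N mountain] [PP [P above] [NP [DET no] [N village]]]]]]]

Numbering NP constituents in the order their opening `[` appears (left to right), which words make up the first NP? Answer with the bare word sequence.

every bright sample and your tall experiment through no frozen rhythm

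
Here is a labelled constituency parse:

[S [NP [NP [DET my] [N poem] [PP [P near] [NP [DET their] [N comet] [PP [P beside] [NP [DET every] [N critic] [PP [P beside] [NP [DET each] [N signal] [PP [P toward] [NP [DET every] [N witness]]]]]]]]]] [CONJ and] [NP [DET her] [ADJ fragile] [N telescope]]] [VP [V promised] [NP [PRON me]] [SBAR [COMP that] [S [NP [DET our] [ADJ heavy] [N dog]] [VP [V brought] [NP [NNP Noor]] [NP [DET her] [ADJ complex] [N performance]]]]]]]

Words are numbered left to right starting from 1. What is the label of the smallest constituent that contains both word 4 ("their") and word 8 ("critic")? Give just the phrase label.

NP

Both words fall inside [NP their comet beside every critic beside each signal toward every witness] (words 4–14), and no smaller constituent contains them both. Label: NP.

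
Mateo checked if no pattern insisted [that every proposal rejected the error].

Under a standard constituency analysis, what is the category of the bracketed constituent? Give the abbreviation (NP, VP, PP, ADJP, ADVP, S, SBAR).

SBAR

The span is built around the complementizer "that" — a subordinate clause (SBAR).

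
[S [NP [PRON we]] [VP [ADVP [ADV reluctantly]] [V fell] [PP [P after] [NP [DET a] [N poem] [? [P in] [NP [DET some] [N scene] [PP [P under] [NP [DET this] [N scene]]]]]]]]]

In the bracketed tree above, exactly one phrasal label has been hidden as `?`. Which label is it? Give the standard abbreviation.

PP

A constituent whose immediate children are P 'in', NP is a prepositional phrase: PP.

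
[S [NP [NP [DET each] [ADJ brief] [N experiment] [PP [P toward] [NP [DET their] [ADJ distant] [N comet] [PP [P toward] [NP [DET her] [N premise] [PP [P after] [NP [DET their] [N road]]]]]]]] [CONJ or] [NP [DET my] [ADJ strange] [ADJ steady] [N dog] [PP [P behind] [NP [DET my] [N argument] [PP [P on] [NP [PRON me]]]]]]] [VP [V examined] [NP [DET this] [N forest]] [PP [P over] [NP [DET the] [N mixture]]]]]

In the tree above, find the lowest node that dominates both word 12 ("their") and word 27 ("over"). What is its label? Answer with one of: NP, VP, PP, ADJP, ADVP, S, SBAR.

S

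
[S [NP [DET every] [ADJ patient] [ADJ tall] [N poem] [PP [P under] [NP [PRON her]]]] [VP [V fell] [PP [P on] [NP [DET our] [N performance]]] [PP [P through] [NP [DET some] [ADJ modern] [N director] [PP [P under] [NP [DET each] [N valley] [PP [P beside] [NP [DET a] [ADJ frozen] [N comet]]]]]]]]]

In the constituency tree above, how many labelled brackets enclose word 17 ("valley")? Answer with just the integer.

7

The word sits inside N, which is inside NP, inside PP, inside NP, inside PP, inside VP, inside S — 7 brackets in all.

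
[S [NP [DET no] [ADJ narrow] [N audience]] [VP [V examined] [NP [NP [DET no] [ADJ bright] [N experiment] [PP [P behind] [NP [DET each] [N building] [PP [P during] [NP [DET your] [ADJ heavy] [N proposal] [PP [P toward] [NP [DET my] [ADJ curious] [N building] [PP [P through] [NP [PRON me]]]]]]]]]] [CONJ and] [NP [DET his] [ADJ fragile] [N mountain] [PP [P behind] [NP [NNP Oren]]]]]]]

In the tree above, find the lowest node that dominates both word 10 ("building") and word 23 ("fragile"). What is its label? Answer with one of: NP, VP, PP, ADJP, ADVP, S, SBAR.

NP

The smallest bracket enclosing both words is [NP no bright experiment behind each building during your heavy proposal toward my curious building through me and his fragile mountain behind Oren], so the label is NP.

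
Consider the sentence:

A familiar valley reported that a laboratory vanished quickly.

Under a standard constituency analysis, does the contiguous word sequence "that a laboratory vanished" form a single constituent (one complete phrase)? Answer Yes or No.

No

The smallest constituent containing the whole sequence is the subordinate clause [SBAR that a laboratory vanished quickly], but the sequence is only part of it — it straddles the boundary between complementizer "that" and clause "a laboratory vanished quickly".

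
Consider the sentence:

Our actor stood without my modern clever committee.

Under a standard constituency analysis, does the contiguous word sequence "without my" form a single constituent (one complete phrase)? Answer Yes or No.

No

The smallest constituent containing the whole sequence is the prepositional phrase [PP without my modern clever committee], but the sequence is only part of it — it straddles the boundary between preposition "without" and noun phrase "my modern clever committee".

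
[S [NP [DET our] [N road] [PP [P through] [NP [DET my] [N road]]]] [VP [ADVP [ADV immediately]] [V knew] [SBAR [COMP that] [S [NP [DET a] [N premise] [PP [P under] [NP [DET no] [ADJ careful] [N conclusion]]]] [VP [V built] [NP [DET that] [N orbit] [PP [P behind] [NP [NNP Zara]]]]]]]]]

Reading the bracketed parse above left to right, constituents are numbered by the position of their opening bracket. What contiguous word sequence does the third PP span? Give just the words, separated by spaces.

behind Zara

In left-to-right order the PP constituents are "through my road"; "under no careful conclusion"; "behind Zara". Number 3 is "behind Zara".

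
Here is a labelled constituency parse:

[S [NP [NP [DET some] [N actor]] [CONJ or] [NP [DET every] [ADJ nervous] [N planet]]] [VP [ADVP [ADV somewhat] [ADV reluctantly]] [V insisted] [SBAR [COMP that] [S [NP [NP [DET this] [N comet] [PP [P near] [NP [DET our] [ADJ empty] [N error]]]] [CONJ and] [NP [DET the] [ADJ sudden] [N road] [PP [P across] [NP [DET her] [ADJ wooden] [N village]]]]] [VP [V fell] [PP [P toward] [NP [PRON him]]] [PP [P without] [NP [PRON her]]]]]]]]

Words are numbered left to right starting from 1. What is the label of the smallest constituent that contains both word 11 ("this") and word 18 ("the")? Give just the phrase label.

The smallest bracket enclosing both words is [NP this comet near our empty error and the sudden road across her wooden village], so the label is NP.

NP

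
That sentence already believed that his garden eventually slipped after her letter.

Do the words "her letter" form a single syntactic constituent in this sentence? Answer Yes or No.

Yes

"her letter" is exactly the noun phrase [NP her letter], a complete constituent.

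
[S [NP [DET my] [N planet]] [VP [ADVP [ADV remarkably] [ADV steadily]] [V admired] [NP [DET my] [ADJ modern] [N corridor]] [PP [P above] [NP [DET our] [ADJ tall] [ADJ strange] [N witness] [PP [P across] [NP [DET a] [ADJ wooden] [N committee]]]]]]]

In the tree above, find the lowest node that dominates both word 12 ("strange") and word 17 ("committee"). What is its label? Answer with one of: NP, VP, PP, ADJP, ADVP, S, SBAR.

NP

Both words fall inside [NP our tall strange witness across a wooden committee] (words 10–17), and no smaller constituent contains them both. Label: NP.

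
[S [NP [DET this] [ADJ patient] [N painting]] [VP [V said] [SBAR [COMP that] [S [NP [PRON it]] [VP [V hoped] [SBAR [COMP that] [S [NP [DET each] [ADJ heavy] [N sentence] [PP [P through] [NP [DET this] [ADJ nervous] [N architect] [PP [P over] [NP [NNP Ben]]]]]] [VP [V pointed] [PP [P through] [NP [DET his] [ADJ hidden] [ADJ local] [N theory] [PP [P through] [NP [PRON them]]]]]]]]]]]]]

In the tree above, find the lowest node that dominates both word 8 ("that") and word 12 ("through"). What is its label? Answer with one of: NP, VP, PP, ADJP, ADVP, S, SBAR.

SBAR

Both words fall inside [SBAR that each heavy sentence through this nervous architect over Ben pointed through his hidden local theory through them] (words 8–25), and no smaller constituent contains them both. Label: SBAR.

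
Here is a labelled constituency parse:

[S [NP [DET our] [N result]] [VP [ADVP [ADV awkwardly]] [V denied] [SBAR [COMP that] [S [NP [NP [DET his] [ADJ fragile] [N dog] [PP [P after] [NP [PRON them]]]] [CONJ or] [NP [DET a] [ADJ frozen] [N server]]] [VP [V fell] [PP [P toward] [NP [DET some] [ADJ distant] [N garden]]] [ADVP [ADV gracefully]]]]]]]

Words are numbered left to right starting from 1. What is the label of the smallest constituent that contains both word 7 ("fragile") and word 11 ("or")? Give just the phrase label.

NP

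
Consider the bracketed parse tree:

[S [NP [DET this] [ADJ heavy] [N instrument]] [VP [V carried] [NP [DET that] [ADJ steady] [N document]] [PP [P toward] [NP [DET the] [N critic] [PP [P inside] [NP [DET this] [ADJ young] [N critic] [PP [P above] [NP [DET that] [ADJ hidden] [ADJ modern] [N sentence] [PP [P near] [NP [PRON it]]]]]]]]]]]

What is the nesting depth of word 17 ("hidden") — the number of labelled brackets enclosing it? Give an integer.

9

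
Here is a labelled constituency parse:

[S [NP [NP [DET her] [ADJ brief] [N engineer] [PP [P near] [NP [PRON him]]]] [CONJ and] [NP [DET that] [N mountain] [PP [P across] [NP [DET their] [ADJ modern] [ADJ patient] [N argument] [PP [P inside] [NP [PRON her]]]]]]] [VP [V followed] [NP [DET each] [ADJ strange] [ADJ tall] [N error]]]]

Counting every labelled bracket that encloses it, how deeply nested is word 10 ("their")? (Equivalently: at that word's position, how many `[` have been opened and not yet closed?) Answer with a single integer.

6

Path from the root down to the word: S → NP → NP → PP → NP → DET. That is 6 enclosing brackets.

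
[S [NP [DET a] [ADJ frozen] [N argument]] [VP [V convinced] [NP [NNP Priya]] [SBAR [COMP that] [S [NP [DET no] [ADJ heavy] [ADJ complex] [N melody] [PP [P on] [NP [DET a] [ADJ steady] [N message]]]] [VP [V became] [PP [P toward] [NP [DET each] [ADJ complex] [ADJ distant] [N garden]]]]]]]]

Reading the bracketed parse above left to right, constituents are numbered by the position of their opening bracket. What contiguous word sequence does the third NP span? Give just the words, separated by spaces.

In left-to-right order the NP constituents are "a frozen argument"; "Priya"; "no heavy complex melody on a steady message"; "a steady message"; "each complex distant garden". Number 3 is "no heavy complex melody on a steady message".

no heavy complex melody on a steady message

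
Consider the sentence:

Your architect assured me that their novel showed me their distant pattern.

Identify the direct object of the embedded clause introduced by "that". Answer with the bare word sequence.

The verb of the embedded clause introduced by "that" is "showed"; its direct object is the NP "their distant pattern".

their distant pattern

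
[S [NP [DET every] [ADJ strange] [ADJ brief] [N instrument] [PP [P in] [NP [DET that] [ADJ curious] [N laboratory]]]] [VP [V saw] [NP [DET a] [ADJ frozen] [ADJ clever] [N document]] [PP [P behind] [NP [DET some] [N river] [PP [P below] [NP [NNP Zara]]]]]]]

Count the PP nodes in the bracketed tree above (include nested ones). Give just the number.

3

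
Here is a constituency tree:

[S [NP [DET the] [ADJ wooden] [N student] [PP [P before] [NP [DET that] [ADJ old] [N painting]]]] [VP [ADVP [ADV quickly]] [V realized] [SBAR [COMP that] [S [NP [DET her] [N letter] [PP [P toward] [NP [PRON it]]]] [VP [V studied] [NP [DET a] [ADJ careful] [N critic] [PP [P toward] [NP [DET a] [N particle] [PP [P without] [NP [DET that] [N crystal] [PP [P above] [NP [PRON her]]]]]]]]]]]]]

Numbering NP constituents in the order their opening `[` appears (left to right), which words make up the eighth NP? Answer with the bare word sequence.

her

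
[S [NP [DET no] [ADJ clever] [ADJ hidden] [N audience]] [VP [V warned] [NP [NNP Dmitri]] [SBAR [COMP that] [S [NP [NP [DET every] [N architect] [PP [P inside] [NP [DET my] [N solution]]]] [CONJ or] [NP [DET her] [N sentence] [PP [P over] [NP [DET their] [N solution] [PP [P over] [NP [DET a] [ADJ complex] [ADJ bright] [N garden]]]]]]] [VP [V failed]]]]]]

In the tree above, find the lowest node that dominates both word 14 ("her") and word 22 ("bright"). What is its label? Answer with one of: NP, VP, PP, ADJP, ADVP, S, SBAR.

NP

Both words fall inside [NP her sentence over their solution over a complex bright garden] (words 14–23), and no smaller constituent contains them both. Label: NP.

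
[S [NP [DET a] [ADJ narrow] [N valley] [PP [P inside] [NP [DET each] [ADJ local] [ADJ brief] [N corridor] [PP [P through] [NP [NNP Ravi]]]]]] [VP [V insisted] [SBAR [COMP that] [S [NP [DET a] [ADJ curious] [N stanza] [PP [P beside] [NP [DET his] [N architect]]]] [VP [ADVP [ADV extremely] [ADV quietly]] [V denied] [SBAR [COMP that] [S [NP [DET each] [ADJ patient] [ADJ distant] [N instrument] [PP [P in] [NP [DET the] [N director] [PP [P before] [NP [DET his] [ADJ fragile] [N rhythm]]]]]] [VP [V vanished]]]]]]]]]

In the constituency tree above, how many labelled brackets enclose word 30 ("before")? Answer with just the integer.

The word sits inside P, which is inside PP, inside NP, inside PP, inside NP, inside S, inside SBAR, inside VP, inside S, inside SBAR, inside VP, inside S — 12 brackets in all.

12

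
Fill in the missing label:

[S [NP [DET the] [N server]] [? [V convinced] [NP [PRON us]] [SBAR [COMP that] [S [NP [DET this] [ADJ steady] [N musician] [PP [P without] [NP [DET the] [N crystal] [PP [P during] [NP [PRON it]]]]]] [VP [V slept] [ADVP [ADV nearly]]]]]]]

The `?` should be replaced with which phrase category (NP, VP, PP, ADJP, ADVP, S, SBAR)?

VP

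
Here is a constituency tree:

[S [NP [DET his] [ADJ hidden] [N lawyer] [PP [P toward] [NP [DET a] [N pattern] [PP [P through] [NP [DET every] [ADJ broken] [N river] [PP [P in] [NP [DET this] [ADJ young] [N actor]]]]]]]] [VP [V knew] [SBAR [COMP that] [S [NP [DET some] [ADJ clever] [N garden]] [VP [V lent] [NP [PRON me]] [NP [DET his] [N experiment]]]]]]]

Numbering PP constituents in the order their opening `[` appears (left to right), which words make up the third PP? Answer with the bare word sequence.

Opening `[PP` markers occur at word positions 4, 7, 11; the third of these opens the constituent [PP in this young actor].

in this young actor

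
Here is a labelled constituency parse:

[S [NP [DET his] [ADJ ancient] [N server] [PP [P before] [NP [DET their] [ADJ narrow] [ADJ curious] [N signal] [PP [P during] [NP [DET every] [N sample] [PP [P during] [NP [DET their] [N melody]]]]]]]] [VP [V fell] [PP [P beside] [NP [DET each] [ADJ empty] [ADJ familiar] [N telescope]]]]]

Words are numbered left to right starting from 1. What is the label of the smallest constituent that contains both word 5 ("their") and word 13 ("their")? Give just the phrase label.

The smallest bracket enclosing both words is [NP their narrow curious signal during every sample during their melody], so the label is NP.

NP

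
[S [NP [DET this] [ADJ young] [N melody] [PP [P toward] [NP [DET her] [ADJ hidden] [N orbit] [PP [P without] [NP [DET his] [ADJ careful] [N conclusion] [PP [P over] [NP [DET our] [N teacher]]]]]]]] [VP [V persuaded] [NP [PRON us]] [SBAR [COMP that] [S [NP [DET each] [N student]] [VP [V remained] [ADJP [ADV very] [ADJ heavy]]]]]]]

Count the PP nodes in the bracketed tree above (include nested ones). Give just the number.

3

The PP constituents are: [PP toward her hidden orbit without his careful conclusion over our teacher]; [PP without his careful conclusion over our teacher]; [PP over our teacher]. Total: 3.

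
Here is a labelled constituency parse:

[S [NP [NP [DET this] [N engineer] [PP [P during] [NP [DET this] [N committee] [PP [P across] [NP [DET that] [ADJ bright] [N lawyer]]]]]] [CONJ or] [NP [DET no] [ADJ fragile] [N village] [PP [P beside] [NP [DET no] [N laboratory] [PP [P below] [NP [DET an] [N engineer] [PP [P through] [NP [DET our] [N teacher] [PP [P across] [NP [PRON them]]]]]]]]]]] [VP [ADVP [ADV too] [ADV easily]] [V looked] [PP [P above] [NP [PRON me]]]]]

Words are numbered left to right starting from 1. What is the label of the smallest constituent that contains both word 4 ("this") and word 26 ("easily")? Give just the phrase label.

Word 4 lies under S → NP → NP → PP → NP → DET; word 26 lies under S → VP → ADVP → ADV. The lowest shared node is the S.

S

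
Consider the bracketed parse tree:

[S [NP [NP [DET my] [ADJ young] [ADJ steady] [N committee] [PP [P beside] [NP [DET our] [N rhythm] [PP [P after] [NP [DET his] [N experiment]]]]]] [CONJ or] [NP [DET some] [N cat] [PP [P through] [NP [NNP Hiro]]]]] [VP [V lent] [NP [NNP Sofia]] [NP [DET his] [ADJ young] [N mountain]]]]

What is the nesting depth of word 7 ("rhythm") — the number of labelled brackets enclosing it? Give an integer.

6

The word sits inside N, which is inside NP, inside PP, inside NP, inside NP, inside S — 6 brackets in all.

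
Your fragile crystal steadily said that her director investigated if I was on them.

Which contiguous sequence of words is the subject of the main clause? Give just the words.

your fragile crystal

In the main clause the verb is "said"; the NP preceding it, "your fragile crystal", is the subject.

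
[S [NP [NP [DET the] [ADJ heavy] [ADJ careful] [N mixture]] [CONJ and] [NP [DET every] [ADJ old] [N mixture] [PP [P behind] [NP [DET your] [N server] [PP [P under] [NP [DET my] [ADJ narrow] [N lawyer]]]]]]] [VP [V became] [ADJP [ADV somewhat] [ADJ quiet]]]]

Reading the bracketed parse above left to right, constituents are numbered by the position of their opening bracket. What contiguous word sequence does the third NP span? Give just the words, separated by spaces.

every old mixture behind your server under my narrow lawyer

Opening `[NP` markers occur at word positions 1, 1, 6, 10, 13; the third of these opens the constituent [NP every old mixture behind your server under my narrow lawyer].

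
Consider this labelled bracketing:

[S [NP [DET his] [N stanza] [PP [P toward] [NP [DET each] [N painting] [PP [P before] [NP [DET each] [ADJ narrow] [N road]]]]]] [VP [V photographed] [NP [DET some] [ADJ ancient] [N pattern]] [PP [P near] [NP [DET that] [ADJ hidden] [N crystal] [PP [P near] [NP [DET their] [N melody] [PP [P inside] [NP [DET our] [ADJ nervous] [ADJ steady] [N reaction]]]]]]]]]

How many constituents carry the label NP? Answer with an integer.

Listing each NP by its span: [NP his stanza toward each painting before each narrow road]; [NP each painting before each narrow road]; [NP each narrow road]; [NP some ancient pattern]; [NP that hidden crystal near their melody inside our nervous steady reaction]; [NP their melody inside our nervous steady reaction] … — that makes 7.

7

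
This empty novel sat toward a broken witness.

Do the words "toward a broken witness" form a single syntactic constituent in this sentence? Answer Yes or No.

Yes

These words form the whole prepositional phrase headed by "toward", so yes — one constituent.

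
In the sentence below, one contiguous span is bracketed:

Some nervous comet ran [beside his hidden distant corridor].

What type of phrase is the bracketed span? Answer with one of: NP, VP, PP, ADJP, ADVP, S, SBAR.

The span is built around the preposition "beside" — a prepositional phrase (PP).

PP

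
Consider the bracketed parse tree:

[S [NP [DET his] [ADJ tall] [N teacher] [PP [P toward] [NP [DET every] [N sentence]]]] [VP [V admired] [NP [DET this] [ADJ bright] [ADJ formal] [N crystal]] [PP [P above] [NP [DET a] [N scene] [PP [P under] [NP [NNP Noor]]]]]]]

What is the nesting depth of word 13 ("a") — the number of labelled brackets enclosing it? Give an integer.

Counting open brackets not yet closed at "a": [S [VP [PP [NP [DET = 5.

5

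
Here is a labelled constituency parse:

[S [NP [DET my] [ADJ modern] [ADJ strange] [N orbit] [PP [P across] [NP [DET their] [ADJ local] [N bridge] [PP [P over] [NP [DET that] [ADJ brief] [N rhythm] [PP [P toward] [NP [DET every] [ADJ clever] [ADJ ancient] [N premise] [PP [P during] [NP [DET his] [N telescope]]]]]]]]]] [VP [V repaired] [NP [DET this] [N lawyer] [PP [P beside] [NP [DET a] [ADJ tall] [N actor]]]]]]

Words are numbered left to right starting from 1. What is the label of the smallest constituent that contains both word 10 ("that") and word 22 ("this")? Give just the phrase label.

S

Word 10 lies under S → NP → PP → NP → PP → NP → DET; word 22 lies under S → VP → NP → DET. The lowest shared node is the S.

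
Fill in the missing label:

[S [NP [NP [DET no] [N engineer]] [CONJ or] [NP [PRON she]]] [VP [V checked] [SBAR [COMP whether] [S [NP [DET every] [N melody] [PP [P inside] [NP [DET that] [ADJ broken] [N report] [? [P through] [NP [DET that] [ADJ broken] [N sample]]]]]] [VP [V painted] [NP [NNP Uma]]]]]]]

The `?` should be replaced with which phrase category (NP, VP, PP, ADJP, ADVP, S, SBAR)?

PP

A constituent whose immediate children are P 'through', NP is a prepositional phrase: PP.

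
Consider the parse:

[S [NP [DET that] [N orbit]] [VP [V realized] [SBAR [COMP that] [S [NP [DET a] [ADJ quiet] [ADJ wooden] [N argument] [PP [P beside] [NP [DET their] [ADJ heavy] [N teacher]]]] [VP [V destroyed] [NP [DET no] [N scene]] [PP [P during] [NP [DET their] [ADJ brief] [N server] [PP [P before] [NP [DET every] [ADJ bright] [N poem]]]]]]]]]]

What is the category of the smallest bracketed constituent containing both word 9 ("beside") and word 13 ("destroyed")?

Both words fall inside [S a quiet wooden argument beside their heavy teacher destroyed no scene during their brief server before every bright poem] (words 5–23), and no smaller constituent contains them both. Label: S.

S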